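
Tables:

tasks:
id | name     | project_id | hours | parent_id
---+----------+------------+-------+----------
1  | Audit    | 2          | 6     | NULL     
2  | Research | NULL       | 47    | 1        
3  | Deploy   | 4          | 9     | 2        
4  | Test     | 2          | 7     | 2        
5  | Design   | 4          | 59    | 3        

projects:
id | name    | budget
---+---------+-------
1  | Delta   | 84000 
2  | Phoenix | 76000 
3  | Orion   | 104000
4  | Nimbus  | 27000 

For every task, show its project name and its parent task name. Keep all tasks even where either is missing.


Two LEFT JOINs from the same base table tasks: one to projects via project_id, one to tasks itself via parent_id. Both are LEFT so every task is preserved.
Match against projects:
  - task 1 (Audit): project_id=2 -> matches Phoenix
  - task 2 (Research): project_id=NULL, no match -> kept with NULL
  - task 3 (Deploy): project_id=4 -> matches Nimbus
  - task 4 (Test): project_id=2 -> matches Phoenix
  - task 5 (Design): project_id=4 -> matches Nimbus
Match against tasks (self):
  - task 1 (Audit): parent_id=NULL -> NULL
  - task 2 (Research): parent_id=1 -> Audit
  - task 3 (Deploy): parent_id=2 -> Research
  - task 4 (Test): parent_id=2 -> Research
  - task 5 (Design): parent_id=3 -> Deploy

SQL:
SELECT a.name, b.name AS project, c.name AS parent
FROM tasks a
LEFT JOIN projects b ON a.project_id = b.id
LEFT JOIN tasks c ON a.parent_id = c.id

Result:
name     | project | parent  
---------+---------+---------
Audit    | Phoenix | NULL    
Research | NULL    | Audit   
Deploy   | Nimbus  | Research
Test     | Phoenix | Research
Design   | Nimbus  | Deploy  


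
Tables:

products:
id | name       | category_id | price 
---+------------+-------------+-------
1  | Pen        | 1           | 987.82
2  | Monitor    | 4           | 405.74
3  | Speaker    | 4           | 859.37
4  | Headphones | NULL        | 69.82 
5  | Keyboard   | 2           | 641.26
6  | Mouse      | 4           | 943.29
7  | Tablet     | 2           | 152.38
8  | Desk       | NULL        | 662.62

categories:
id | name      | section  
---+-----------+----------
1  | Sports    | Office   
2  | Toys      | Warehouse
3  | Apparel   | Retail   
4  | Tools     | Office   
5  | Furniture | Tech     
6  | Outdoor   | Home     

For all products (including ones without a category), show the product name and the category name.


LEFT JOIN keeps every row from products (the left table); where category_id has no match in categories, the category columns become NULL. Walk through each product:
  - product 1 (Pen): category_id=1 -> matches Sports
  - product 2 (Monitor): category_id=4 -> matches Tools
  - product 3 (Speaker): category_id=4 -> matches Tools
  - product 4 (Headphones): category_id=NULL, no match -> kept with NULL
  - product 5 (Keyboard): category_id=2 -> matches Toys
  - product 6 (Mouse): category_id=4 -> matches Tools
  - product 7 (Tablet): category_id=2 -> matches Toys
  - product 8 (Desk): category_id=NULL, no match -> kept with NULL
All 8 rows appear; 2 have NULL category.

SQL:
SELECT a.name, b.name AS category
FROM products a
LEFT JOIN categories b ON a.category_id = b.id

Result:
name       | category
-----------+---------
Pen        | Sports  
Monitor    | Tools   
Speaker    | Tools   
Headphones | NULL    
Keyboard   | Toys    
Mouse      | Tools   
Tablet     | Toys    
Desk       | NULL    


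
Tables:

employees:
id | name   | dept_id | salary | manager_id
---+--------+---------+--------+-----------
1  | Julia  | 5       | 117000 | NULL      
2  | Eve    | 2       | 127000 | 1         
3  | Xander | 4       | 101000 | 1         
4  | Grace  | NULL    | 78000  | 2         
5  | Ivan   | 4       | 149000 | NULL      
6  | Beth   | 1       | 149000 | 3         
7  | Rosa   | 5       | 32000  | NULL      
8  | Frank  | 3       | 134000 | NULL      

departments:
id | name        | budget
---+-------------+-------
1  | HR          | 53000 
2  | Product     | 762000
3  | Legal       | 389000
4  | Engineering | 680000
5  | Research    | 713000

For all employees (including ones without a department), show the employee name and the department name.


LEFT JOIN keeps every row from employees (the left table); where dept_id has no match in departments, the department columns become NULL. Walk through each employee:
  - employee 1 (Julia): dept_id=5 -> matches Research
  - employee 2 (Eve): dept_id=2 -> matches Product
  - employee 3 (Xander): dept_id=4 -> matches Engineering
  - employee 4 (Grace): dept_id=NULL, no match -> kept with NULL
  - employee 5 (Ivan): dept_id=4 -> matches Engineering
  - employee 6 (Beth): dept_id=1 -> matches HR
  - employee 7 (Rosa): dept_id=5 -> matches Research
  - employee 8 (Frank): dept_id=3 -> matches Legal
All 8 rows appear; 1 has NULL department.

SQL:
SELECT a.name, b.name AS department
FROM employees a
LEFT JOIN departments b ON a.dept_id = b.id

Result:
name   | department 
-------+------------
Julia  | Research   
Eve    | Product    
Xander | Engineering
Grace  | NULL       
Ivan   | Engineering
Beth   | HR         
Rosa   | Research   
Frank  | Legal      


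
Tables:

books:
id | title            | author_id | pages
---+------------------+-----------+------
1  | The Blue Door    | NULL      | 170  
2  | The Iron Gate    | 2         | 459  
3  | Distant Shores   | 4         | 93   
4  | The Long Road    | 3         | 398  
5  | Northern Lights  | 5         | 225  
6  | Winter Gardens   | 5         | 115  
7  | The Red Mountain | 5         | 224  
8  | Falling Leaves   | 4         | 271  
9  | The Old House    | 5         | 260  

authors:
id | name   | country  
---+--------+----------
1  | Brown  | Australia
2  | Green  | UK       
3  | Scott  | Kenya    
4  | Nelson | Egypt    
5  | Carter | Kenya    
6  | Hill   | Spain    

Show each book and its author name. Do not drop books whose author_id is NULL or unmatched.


LEFT JOIN keeps every row from books (the left table); where author_id has no match in authors, the author columns become NULL. Walk through each book:
  - book 1 (The Blue Door): author_id=NULL, no match -> kept with NULL
  - book 2 (The Iron Gate): author_id=2 -> matches Green
  - book 3 (Distant Shores): author_id=4 -> matches Nelson
  - book 4 (The Long Road): author_id=3 -> matches Scott
  - book 5 (Northern Lights): author_id=5 -> matches Carter
  - book 6 (Winter Gardens): author_id=5 -> matches Carter
  - book 7 (The Red Mountain): author_id=5 -> matches Carter
  - book 8 (Falling Leaves): author_id=4 -> matches Nelson
  - book 9 (The Old House): author_id=5 -> matches Carter
All 9 rows appear; 1 has NULL author.

SQL:
SELECT a.title, b.name AS author
FROM books a
LEFT JOIN authors b ON a.author_id = b.id

Result:
title            | author
-----------------+-------
The Blue Door    | NULL  
The Iron Gate    | Green 
Distant Shores   | Nelson
The Long Road    | Scott 
Northern Lights  | Carter
Winter Gardens   | Carter
The Red Mountain | Carter
Falling Leaves   | Nelson
The Old House    | Carter


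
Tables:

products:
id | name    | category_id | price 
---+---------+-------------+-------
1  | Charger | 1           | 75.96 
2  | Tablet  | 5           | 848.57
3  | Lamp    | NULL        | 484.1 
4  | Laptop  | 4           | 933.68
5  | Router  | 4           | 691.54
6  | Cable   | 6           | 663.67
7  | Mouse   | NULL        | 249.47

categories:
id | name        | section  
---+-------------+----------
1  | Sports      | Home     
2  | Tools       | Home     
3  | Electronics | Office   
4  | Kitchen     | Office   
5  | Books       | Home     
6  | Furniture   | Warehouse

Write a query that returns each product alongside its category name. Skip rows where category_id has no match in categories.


INNER JOIN keeps only products rows whose category_id matches an id in categories. Walk through each product:
  - product 1 (Charger): category_id=1 -> matches Sports
  - product 2 (Tablet): category_id=5 -> matches Books
  - product 3 (Lamp): category_id=NULL, no match -> dropped
  - product 4 (Laptop): category_id=4 -> matches Kitchen
  - product 5 (Router): category_id=4 -> matches Kitchen
  - product 6 (Cable): category_id=6 -> matches Furniture
  - product 7 (Mouse): category_id=NULL, no match -> dropped
So 2 of 7 rows are dropped.

SQL:
SELECT a.name, b.name AS category
FROM products a
INNER JOIN categories b ON a.category_id = b.id

Result:
name    | category 
--------+----------
Charger | Sports   
Tablet  | Books    
Laptop  | Kitchen  
Router  | Kitchen  
Cable   | Furniture


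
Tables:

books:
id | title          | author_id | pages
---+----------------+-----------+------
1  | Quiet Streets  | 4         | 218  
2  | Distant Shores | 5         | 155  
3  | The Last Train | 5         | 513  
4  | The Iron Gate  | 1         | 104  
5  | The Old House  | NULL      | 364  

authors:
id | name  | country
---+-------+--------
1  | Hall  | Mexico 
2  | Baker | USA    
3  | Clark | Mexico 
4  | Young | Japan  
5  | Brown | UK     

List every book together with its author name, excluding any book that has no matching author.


INNER JOIN keeps only books rows whose author_id matches an id in authors. Walk through each book:
  - book 1 (Quiet Streets): author_id=4 -> matches Young
  - book 2 (Distant Shores): author_id=5 -> matches Brown
  - book 3 (The Last Train): author_id=5 -> matches Brown
  - book 4 (The Iron Gate): author_id=1 -> matches Hall
  - book 5 (The Old House): author_id=NULL, no match -> dropped
So 1 of 5 rows is dropped.

SQL:
SELECT a.title, b.name AS author
FROM books a
INNER JOIN authors b ON a.author_id = b.id

Result:
title          | author
---------------+-------
Quiet Streets  | Young 
Distant Shores | Brown 
The Last Train | Brown 
The Iron Gate  | Hall  


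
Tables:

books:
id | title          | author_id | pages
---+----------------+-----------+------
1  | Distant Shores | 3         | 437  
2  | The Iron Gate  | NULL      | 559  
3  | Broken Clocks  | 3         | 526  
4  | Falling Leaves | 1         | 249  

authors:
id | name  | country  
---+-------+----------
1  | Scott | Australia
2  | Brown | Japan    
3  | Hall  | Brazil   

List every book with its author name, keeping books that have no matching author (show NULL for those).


LEFT JOIN keeps every row from books (the left table); where author_id has no match in authors, the author columns become NULL. Walk through each book:
  - book 1 (Distant Shores): author_id=3 -> matches Hall
  - book 2 (The Iron Gate): author_id=NULL, no match -> kept with NULL
  - book 3 (Broken Clocks): author_id=3 -> matches Hall
  - book 4 (Falling Leaves): author_id=1 -> matches Scott
All 4 rows appear; 1 has NULL author.

SQL:
SELECT a.title, b.name AS author
FROM books a
LEFT JOIN authors b ON a.author_id = b.id

Result:
title          | author
---------------+-------
Distant Shores | Hall  
The Iron Gate  | NULL  
Broken Clocks  | Hall  
Falling Leaves | Scott 


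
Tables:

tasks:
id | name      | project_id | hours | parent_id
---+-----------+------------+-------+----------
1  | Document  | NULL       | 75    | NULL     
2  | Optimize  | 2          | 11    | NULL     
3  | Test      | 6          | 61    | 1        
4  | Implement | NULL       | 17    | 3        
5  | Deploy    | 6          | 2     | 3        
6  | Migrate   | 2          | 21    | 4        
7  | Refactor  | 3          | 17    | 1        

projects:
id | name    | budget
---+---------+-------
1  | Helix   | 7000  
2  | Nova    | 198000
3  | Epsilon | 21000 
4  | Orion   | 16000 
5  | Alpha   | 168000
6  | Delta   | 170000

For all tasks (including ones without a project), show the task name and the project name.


LEFT JOIN keeps every row from tasks (the left table); where project_id has no match in projects, the project columns become NULL. Walk through each task:
  - task 1 (Document): project_id=NULL, no match -> kept with NULL
  - task 2 (Optimize): project_id=2 -> matches Nova
  - task 3 (Test): project_id=6 -> matches Delta
  - task 4 (Implement): project_id=NULL, no match -> kept with NULL
  - task 5 (Deploy): project_id=6 -> matches Delta
  - task 6 (Migrate): project_id=2 -> matches Nova
  - task 7 (Refactor): project_id=3 -> matches Epsilon
All 7 rows appear; 2 have NULL project.

SQL:
SELECT a.name, b.name AS project
FROM tasks a
LEFT JOIN projects b ON a.project_id = b.id

Result:
name      | project
----------+--------
Document  | NULL   
Optimize  | Nova   
Test      | Delta  
Implement | NULL   
Deploy    | Delta  
Migrate   | Nova   
Refactor  | Epsilon


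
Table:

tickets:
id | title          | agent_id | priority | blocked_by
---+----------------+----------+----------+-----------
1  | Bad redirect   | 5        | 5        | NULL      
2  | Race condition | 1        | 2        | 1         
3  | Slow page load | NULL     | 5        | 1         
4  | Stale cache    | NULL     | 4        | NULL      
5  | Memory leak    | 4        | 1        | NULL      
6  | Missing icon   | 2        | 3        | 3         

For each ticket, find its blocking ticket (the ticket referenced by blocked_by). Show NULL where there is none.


This is a self-join: tickets is joined to a second copy of itself, matching each row's blocked_by to another row's id. Use LEFT JOIN so rows with blocked_by=NULL are kept.
  - ticket 1 (Bad redirect): blocked_by=NULL -> NULL
  - ticket 2 (Race condition): blocked_by=1 -> Bad redirect
  - ticket 3 (Slow page load): blocked_by=1 -> Bad redirect
  - ticket 4 (Stale cache): blocked_by=NULL -> NULL
  - ticket 5 (Memory leak): blocked_by=NULL -> NULL
  - ticket 6 (Missing icon): blocked_by=3 -> Slow page load

SQL:
SELECT a.title AS item, b.title AS blocked_by
FROM tickets a
LEFT JOIN tickets b ON a.blocked_by = b.id

Result:
item           | blocked_by    
---------------+---------------
Bad redirect   | NULL          
Race condition | Bad redirect  
Slow page load | Bad redirect  
Stale cache    | NULL          
Memory leak    | NULL          
Missing icon   | Slow page load


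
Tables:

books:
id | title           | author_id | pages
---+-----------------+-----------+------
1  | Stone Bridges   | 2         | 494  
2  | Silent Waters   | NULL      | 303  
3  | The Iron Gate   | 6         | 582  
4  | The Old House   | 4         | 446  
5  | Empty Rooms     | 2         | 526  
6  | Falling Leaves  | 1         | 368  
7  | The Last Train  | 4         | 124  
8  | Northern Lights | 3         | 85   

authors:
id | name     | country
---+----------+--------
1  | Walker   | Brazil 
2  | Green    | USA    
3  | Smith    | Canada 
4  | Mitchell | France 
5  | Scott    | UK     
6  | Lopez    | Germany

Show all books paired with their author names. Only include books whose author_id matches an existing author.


INNER JOIN keeps only books rows whose author_id matches an id in authors. Walk through each book:
  - book 1 (Stone Bridges): author_id=2 -> matches Green
  - book 2 (Silent Waters): author_id=NULL, no match -> dropped
  - book 3 (The Iron Gate): author_id=6 -> matches Lopez
  - book 4 (The Old House): author_id=4 -> matches Mitchell
  - book 5 (Empty Rooms): author_id=2 -> matches Green
  - book 6 (Falling Leaves): author_id=1 -> matches Walker
  - book 7 (The Last Train): author_id=4 -> matches Mitchell
  - book 8 (Northern Lights): author_id=3 -> matches Smith
So 1 of 8 rows is dropped.

SQL:
SELECT a.title, b.name AS author
FROM books a
INNER JOIN authors b ON a.author_id = b.id

Result:
title           | author  
----------------+---------
Stone Bridges   | Green   
The Iron Gate   | Lopez   
The Old House   | Mitchell
Empty Rooms     | Green   
Falling Leaves  | Walker  
The Last Train  | Mitchell
Northern Lights | Smith   


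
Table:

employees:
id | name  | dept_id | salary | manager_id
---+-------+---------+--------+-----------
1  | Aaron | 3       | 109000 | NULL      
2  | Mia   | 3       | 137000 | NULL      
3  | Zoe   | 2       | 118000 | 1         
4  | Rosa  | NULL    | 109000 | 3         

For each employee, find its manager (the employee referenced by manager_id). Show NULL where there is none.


This is a self-join: employees is joined to a second copy of itself, matching each row's manager_id to another row's id. Use LEFT JOIN so rows with manager_id=NULL are kept.
  - employee 1 (Aaron): manager_id=NULL -> NULL
  - employee 2 (Mia): manager_id=NULL -> NULL
  - employee 3 (Zoe): manager_id=1 -> Aaron
  - employee 4 (Rosa): manager_id=3 -> Zoe

SQL:
SELECT a.name AS item, b.name AS manager
FROM employees a
LEFT JOIN employees b ON a.manager_id = b.id

Result:
item  | manager
------+--------
Aaron | NULL   
Mia   | NULL   
Zoe   | Aaron  
Rosa  | Zoe    


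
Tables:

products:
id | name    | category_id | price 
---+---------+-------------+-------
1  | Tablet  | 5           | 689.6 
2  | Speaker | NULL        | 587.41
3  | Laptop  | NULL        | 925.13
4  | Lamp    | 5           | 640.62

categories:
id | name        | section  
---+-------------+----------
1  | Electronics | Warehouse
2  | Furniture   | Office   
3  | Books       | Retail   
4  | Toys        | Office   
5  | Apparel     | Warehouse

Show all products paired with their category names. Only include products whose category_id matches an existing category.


INNER JOIN keeps only products rows whose category_id matches an id in categories. Walk through each product:
  - product 1 (Tablet): category_id=5 -> matches Apparel
  - product 2 (Speaker): category_id=NULL, no match -> dropped
  - product 3 (Laptop): category_id=NULL, no match -> dropped
  - product 4 (Lamp): category_id=5 -> matches Apparel
So 2 of 4 rows are dropped.

SQL:
SELECT a.name, b.name AS category
FROM products a
INNER JOIN categories b ON a.category_id = b.id

Result:
name   | category
-------+---------
Tablet | Apparel 
Lamp   | Apparel 


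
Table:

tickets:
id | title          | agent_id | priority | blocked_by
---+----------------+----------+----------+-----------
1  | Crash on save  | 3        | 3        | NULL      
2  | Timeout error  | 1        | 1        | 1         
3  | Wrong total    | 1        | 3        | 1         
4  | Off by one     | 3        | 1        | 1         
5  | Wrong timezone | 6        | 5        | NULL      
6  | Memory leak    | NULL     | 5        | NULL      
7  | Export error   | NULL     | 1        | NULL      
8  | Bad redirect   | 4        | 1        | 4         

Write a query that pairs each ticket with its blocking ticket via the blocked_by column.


This is a self-join: tickets is joined to a second copy of itself, matching each row's blocked_by to another row's id. Use LEFT JOIN so rows with blocked_by=NULL are kept.
  - ticket 1 (Crash on save): blocked_by=NULL -> NULL
  - ticket 2 (Timeout error): blocked_by=1 -> Crash on save
  - ticket 3 (Wrong total): blocked_by=1 -> Crash on save
  - ticket 4 (Off by one): blocked_by=1 -> Crash on save
  - ticket 5 (Wrong timezone): blocked_by=NULL -> NULL
  - ticket 6 (Memory leak): blocked_by=NULL -> NULL
  - ticket 7 (Export error): blocked_by=NULL -> NULL
  - ticket 8 (Bad redirect): blocked_by=4 -> Off by one

SQL:
SELECT a.title AS item, b.title AS blocked_by
FROM tickets a
LEFT JOIN tickets b ON a.blocked_by = b.id

Result:
item           | blocked_by   
---------------+--------------
Crash on save  | NULL         
Timeout error  | Crash on save
Wrong total    | Crash on save
Off by one     | Crash on save
Wrong timezone | NULL         
Memory leak    | NULL         
Export error   | NULL         
Bad redirect   | Off by one   


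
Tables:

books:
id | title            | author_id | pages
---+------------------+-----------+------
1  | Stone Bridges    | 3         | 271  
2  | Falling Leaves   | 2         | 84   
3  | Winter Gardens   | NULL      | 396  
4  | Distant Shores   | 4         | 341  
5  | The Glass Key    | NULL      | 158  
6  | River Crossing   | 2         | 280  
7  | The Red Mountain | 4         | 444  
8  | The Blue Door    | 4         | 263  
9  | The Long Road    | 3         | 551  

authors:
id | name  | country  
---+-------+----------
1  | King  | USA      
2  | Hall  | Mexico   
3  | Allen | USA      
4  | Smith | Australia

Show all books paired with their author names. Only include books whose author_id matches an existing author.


INNER JOIN keeps only books rows whose author_id matches an id in authors. Walk through each book:
  - book 1 (Stone Bridges): author_id=3 -> matches Allen
  - book 2 (Falling Leaves): author_id=2 -> matches Hall
  - book 3 (Winter Gardens): author_id=NULL, no match -> dropped
  - book 4 (Distant Shores): author_id=4 -> matches Smith
  - book 5 (The Glass Key): author_id=NULL, no match -> dropped
  - book 6 (River Crossing): author_id=2 -> matches Hall
  - book 7 (The Red Mountain): author_id=4 -> matches Smith
  - book 8 (The Blue Door): author_id=4 -> matches Smith
  - book 9 (The Long Road): author_id=3 -> matches Allen
So 2 of 9 rows are dropped.

SQL:
SELECT a.title, b.name AS author
FROM books a
INNER JOIN authors b ON a.author_id = b.id

Result:
title            | author
-----------------+-------
Stone Bridges    | Allen 
Falling Leaves   | Hall  
Distant Shores   | Smith 
River Crossing   | Hall  
The Red Mountain | Smith 
The Blue Door    | Smith 
The Long Road    | Allen 


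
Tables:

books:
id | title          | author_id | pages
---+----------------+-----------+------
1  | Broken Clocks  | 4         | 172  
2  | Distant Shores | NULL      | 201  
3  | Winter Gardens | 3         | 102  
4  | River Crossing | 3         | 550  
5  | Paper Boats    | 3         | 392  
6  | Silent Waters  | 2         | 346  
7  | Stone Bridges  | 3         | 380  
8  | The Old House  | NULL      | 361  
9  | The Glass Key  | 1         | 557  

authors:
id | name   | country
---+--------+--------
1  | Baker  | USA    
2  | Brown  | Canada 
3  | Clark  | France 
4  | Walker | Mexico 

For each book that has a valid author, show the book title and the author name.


INNER JOIN keeps only books rows whose author_id matches an id in authors. Walk through each book:
  - book 1 (Broken Clocks): author_id=4 -> matches Walker
  - book 2 (Distant Shores): author_id=NULL, no match -> dropped
  - book 3 (Winter Gardens): author_id=3 -> matches Clark
  - book 4 (River Crossing): author_id=3 -> matches Clark
  - book 5 (Paper Boats): author_id=3 -> matches Clark
  - book 6 (Silent Waters): author_id=2 -> matches Brown
  - book 7 (Stone Bridges): author_id=3 -> matches Clark
  - book 8 (The Old House): author_id=NULL, no match -> dropped
  - book 9 (The Glass Key): author_id=1 -> matches Baker
So 2 of 9 rows are dropped.

SQL:
SELECT a.title, b.name AS author
FROM books a
INNER JOIN authors b ON a.author_id = b.id

Result:
title          | author
---------------+-------
Broken Clocks  | Walker
Winter Gardens | Clark 
River Crossing | Clark 
Paper Boats    | Clark 
Silent Waters  | Brown 
Stone Bridges  | Clark 
The Glass Key  | Baker 


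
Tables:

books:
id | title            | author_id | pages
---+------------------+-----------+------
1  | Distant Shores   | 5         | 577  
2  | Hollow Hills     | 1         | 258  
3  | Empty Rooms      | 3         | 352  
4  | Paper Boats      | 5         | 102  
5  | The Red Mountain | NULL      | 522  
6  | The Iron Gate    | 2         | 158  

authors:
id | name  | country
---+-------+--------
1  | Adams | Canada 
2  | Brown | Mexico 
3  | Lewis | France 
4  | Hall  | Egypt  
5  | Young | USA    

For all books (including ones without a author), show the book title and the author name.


LEFT JOIN keeps every row from books (the left table); where author_id has no match in authors, the author columns become NULL. Walk through each book:
  - book 1 (Distant Shores): author_id=5 -> matches Young
  - book 2 (Hollow Hills): author_id=1 -> matches Adams
  - book 3 (Empty Rooms): author_id=3 -> matches Lewis
  - book 4 (Paper Boats): author_id=5 -> matches Young
  - book 5 (The Red Mountain): author_id=NULL, no match -> kept with NULL
  - book 6 (The Iron Gate): author_id=2 -> matches Brown
All 6 rows appear; 1 has NULL author.

SQL:
SELECT a.title, b.name AS author
FROM books a
LEFT JOIN authors b ON a.author_id = b.id

Result:
title            | author
-----------------+-------
Distant Shores   | Young 
Hollow Hills     | Adams 
Empty Rooms      | Lewis 
Paper Boats      | Young 
The Red Mountain | NULL  
The Iron Gate    | Brown 


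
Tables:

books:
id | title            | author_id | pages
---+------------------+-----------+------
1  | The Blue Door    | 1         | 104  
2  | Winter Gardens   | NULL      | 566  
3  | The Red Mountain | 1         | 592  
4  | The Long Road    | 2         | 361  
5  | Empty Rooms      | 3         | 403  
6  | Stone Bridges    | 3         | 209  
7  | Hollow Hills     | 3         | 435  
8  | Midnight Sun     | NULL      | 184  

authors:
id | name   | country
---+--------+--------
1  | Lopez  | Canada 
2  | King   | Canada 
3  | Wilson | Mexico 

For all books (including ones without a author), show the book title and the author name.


LEFT JOIN keeps every row from books (the left table); where author_id has no match in authors, the author columns become NULL. Walk through each book:
  - book 1 (The Blue Door): author_id=1 -> matches Lopez
  - book 2 (Winter Gardens): author_id=NULL, no match -> kept with NULL
  - book 3 (The Red Mountain): author_id=1 -> matches Lopez
  - book 4 (The Long Road): author_id=2 -> matches King
  - book 5 (Empty Rooms): author_id=3 -> matches Wilson
  - book 6 (Stone Bridges): author_id=3 -> matches Wilson
  - book 7 (Hollow Hills): author_id=3 -> matches Wilson
  - book 8 (Midnight Sun): author_id=NULL, no match -> kept with NULL
All 8 rows appear; 2 have NULL author.

SQL:
SELECT a.title, b.name AS author
FROM books a
LEFT JOIN authors b ON a.author_id = b.id

Result:
title            | author
-----------------+-------
The Blue Door    | Lopez 
Winter Gardens   | NULL  
The Red Mountain | Lopez 
The Long Road    | King  
Empty Rooms      | Wilson
Stone Bridges    | Wilson
Hollow Hills     | Wilson
Midnight Sun     | NULL  


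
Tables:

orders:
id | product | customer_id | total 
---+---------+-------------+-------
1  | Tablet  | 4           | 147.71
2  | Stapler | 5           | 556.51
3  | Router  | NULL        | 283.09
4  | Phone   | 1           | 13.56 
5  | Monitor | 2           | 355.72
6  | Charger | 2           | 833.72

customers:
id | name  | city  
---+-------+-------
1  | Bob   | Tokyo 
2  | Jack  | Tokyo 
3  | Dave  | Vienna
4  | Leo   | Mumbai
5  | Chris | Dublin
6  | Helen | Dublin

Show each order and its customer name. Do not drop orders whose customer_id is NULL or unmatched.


LEFT JOIN keeps every row from orders (the left table); where customer_id has no match in customers, the customer columns become NULL. Walk through each order:
  - order 1 (Tablet): customer_id=4 -> matches Leo
  - order 2 (Stapler): customer_id=5 -> matches Chris
  - order 3 (Router): customer_id=NULL, no match -> kept with NULL
  - order 4 (Phone): customer_id=1 -> matches Bob
  - order 5 (Monitor): customer_id=2 -> matches Jack
  - order 6 (Charger): customer_id=2 -> matches Jack
All 6 rows appear; 1 has NULL customer.

SQL:
SELECT a.product, b.name AS customer
FROM orders a
LEFT JOIN customers b ON a.customer_id = b.id

Result:
product | customer
--------+---------
Tablet  | Leo     
Stapler | Chris   
Router  | NULL    
Phone   | Bob     
Monitor | Jack    
Charger | Jack    


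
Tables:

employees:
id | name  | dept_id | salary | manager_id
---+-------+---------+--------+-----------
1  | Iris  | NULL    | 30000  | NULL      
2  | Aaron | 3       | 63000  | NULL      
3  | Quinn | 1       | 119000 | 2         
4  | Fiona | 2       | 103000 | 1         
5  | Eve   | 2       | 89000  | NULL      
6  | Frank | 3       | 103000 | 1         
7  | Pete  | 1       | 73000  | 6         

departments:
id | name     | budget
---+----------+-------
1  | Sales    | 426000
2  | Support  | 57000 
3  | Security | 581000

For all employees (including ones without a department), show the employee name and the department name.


LEFT JOIN keeps every row from employees (the left table); where dept_id has no match in departments, the department columns become NULL. Walk through each employee:
  - employee 1 (Iris): dept_id=NULL, no match -> kept with NULL
  - employee 2 (Aaron): dept_id=3 -> matches Security
  - employee 3 (Quinn): dept_id=1 -> matches Sales
  - employee 4 (Fiona): dept_id=2 -> matches Support
  - employee 5 (Eve): dept_id=2 -> matches Support
  - employee 6 (Frank): dept_id=3 -> matches Security
  - employee 7 (Pete): dept_id=1 -> matches Sales
All 7 rows appear; 1 has NULL department.

SQL:
SELECT a.name, b.name AS department
FROM employees a
LEFT JOIN departments b ON a.dept_id = b.id

Result:
name  | department
------+-----------
Iris  | NULL      
Aaron | Security  
Quinn | Sales     
Fiona | Support   
Eve   | Support   
Frank | Security  
Pete  | Sales     


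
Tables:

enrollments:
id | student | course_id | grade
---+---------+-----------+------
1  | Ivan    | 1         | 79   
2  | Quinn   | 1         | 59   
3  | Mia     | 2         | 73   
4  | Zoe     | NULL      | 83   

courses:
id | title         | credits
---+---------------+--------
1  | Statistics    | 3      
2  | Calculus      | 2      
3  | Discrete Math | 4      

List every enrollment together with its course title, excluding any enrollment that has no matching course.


INNER JOIN keeps only enrollments rows whose course_id matches an id in courses. Walk through each enrollment:
  - enrollment 1 (Ivan): course_id=1 -> matches Statistics
  - enrollment 2 (Quinn): course_id=1 -> matches Statistics
  - enrollment 3 (Mia): course_id=2 -> matches Calculus
  - enrollment 4 (Zoe): course_id=NULL, no match -> dropped
So 1 of 4 rows is dropped.

SQL:
SELECT a.student, b.title AS course
FROM enrollments a
INNER JOIN courses b ON a.course_id = b.id

Result:
student | course    
--------+-----------
Ivan    | Statistics
Quinn   | Statistics
Mia     | Calculus  


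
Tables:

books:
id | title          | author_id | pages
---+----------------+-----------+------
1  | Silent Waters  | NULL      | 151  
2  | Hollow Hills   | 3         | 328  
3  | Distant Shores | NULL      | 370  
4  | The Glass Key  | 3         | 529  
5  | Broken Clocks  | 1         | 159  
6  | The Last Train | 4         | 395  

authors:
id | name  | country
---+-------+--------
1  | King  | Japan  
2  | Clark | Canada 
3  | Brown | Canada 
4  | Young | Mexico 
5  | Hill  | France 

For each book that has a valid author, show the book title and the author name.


INNER JOIN keeps only books rows whose author_id matches an id in authors. Walk through each book:
  - book 1 (Silent Waters): author_id=NULL, no match -> dropped
  - book 2 (Hollow Hills): author_id=3 -> matches Brown
  - book 3 (Distant Shores): author_id=NULL, no match -> dropped
  - book 4 (The Glass Key): author_id=3 -> matches Brown
  - book 5 (Broken Clocks): author_id=1 -> matches King
  - book 6 (The Last Train): author_id=4 -> matches Young
So 2 of 6 rows are dropped.

SQL:
SELECT a.title, b.name AS author
FROM books a
INNER JOIN authors b ON a.author_id = b.id

Result:
title          | author
---------------+-------
Hollow Hills   | Brown 
The Glass Key  | Brown 
Broken Clocks  | King  
The Last Train | Young 


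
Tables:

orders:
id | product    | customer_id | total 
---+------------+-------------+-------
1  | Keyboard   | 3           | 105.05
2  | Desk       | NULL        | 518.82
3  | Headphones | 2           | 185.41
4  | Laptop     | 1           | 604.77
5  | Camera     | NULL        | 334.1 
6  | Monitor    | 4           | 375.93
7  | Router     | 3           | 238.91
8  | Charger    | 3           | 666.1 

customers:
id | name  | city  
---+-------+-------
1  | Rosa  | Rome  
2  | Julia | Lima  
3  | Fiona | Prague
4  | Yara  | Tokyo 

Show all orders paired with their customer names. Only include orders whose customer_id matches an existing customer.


INNER JOIN keeps only orders rows whose customer_id matches an id in customers. Walk through each order:
  - order 1 (Keyboard): customer_id=3 -> matches Fiona
  - order 2 (Desk): customer_id=NULL, no match -> dropped
  - order 3 (Headphones): customer_id=2 -> matches Julia
  - order 4 (Laptop): customer_id=1 -> matches Rosa
  - order 5 (Camera): customer_id=NULL, no match -> dropped
  - order 6 (Monitor): customer_id=4 -> matches Yara
  - order 7 (Router): customer_id=3 -> matches Fiona
  - order 8 (Charger): customer_id=3 -> matches Fiona
So 2 of 8 rows are dropped.

SQL:
SELECT a.product, b.name AS customer
FROM orders a
INNER JOIN customers b ON a.customer_id = b.id

Result:
product    | customer
-----------+---------
Keyboard   | Fiona   
Headphones | Julia   
Laptop     | Rosa    
Monitor    | Yara    
Router     | Fiona   
Charger    | Fiona   


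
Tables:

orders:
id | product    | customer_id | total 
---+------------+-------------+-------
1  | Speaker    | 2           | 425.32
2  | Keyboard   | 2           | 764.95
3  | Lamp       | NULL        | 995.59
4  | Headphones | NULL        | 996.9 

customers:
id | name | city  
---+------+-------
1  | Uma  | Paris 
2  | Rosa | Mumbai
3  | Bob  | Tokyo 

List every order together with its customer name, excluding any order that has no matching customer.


INNER JOIN keeps only orders rows whose customer_id matches an id in customers. Walk through each order:
  - order 1 (Speaker): customer_id=2 -> matches Rosa
  - order 2 (Keyboard): customer_id=2 -> matches Rosa
  - order 3 (Lamp): customer_id=NULL, no match -> dropped
  - order 4 (Headphones): customer_id=NULL, no match -> dropped
So 2 of 4 rows are dropped.

SQL:
SELECT a.product, b.name AS customer
FROM orders a
INNER JOIN customers b ON a.customer_id = b.id

Result:
product  | customer
---------+---------
Speaker  | Rosa    
Keyboard | Rosa    


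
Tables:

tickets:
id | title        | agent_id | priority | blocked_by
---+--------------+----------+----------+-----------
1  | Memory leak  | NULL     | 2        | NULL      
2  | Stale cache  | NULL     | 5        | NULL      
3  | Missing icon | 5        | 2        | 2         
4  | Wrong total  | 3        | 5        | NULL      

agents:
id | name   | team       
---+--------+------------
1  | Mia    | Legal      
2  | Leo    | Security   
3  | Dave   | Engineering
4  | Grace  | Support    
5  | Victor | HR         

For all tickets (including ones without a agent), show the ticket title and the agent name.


LEFT JOIN keeps every row from tickets (the left table); where agent_id has no match in agents, the agent columns become NULL. Walk through each ticket:
  - ticket 1 (Memory leak): agent_id=NULL, no match -> kept with NULL
  - ticket 2 (Stale cache): agent_id=NULL, no match -> kept with NULL
  - ticket 3 (Missing icon): agent_id=5 -> matches Victor
  - ticket 4 (Wrong total): agent_id=3 -> matches Dave
All 4 rows appear; 2 have NULL agent.

SQL:
SELECT a.title, b.name AS agent
FROM tickets a
LEFT JOIN agents b ON a.agent_id = b.id

Result:
title        | agent 
-------------+-------
Memory leak  | NULL  
Stale cache  | NULL  
Missing icon | Victor
Wrong total  | Dave  


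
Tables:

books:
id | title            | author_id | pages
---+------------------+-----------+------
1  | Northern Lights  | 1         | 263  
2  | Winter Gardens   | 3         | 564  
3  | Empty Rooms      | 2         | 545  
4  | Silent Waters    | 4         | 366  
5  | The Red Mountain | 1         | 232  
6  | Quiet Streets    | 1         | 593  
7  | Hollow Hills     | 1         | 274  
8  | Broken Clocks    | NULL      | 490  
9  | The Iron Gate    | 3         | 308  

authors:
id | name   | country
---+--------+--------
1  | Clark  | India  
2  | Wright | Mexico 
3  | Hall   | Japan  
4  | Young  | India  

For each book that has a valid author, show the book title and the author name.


INNER JOIN keeps only books rows whose author_id matches an id in authors. Walk through each book:
  - book 1 (Northern Lights): author_id=1 -> matches Clark
  - book 2 (Winter Gardens): author_id=3 -> matches Hall
  - book 3 (Empty Rooms): author_id=2 -> matches Wright
  - book 4 (Silent Waters): author_id=4 -> matches Young
  - book 5 (The Red Mountain): author_id=1 -> matches Clark
  - book 6 (Quiet Streets): author_id=1 -> matches Clark
  - book 7 (Hollow Hills): author_id=1 -> matches Clark
  - book 8 (Broken Clocks): author_id=NULL, no match -> dropped
  - book 9 (The Iron Gate): author_id=3 -> matches Hall
So 1 of 9 rows is dropped.

SQL:
SELECT a.title, b.name AS author
FROM books a
INNER JOIN authors b ON a.author_id = b.id

Result:
title            | author
-----------------+-------
Northern Lights  | Clark 
Winter Gardens   | Hall  
Empty Rooms      | Wright
Silent Waters    | Young 
The Red Mountain | Clark 
Quiet Streets    | Clark 
Hollow Hills     | Clark 
The Iron Gate    | Hall  


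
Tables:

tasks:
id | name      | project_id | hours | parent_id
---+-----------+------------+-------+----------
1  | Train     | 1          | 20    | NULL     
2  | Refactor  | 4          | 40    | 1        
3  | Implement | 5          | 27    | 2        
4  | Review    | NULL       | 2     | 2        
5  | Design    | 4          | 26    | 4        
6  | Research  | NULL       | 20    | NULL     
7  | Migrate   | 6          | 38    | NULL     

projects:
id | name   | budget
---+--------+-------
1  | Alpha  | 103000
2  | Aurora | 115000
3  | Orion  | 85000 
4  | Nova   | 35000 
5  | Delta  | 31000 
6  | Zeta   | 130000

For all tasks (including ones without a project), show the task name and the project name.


LEFT JOIN keeps every row from tasks (the left table); where project_id has no match in projects, the project columns become NULL. Walk through each task:
  - task 1 (Train): project_id=1 -> matches Alpha
  - task 2 (Refactor): project_id=4 -> matches Nova
  - task 3 (Implement): project_id=5 -> matches Delta
  - task 4 (Review): project_id=NULL, no match -> kept with NULL
  - task 5 (Design): project_id=4 -> matches Nova
  - task 6 (Research): project_id=NULL, no match -> kept with NULL
  - task 7 (Migrate): project_id=6 -> matches Zeta
All 7 rows appear; 2 have NULL project.

SQL:
SELECT a.name, b.name AS project
FROM tasks a
LEFT JOIN projects b ON a.project_id = b.id

Result:
name      | project
----------+--------
Train     | Alpha  
Refactor  | Nova   
Implement | Delta  
Review    | NULL   
Design    | Nova   
Research  | NULL   
Migrate   | Zeta   


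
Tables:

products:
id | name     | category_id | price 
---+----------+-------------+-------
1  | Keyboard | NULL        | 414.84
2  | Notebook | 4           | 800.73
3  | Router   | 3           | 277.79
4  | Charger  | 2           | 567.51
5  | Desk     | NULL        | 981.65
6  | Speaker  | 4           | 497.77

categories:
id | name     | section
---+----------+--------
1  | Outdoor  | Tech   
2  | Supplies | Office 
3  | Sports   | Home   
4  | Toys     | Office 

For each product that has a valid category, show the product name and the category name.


INNER JOIN keeps only products rows whose category_id matches an id in categories. Walk through each product:
  - product 1 (Keyboard): category_id=NULL, no match -> dropped
  - product 2 (Notebook): category_id=4 -> matches Toys
  - product 3 (Router): category_id=3 -> matches Sports
  - product 4 (Charger): category_id=2 -> matches Supplies
  - product 5 (Desk): category_id=NULL, no match -> dropped
  - product 6 (Speaker): category_id=4 -> matches Toys
So 2 of 6 rows are dropped.

SQL:
SELECT a.name, b.name AS category
FROM products a
INNER JOIN categories b ON a.category_id = b.id

Result:
name     | category
---------+---------
Notebook | Toys    
Router   | Sports  
Charger  | Supplies
Speaker  | Toys    


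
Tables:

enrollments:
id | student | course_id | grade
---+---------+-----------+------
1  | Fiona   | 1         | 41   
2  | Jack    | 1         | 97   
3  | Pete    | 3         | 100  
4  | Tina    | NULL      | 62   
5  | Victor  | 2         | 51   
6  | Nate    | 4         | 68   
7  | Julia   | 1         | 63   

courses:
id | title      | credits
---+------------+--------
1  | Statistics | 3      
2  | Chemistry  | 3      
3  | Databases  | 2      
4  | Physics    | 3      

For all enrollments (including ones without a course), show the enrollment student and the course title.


LEFT JOIN keeps every row from enrollments (the left table); where course_id has no match in courses, the course columns become NULL. Walk through each enrollment:
  - enrollment 1 (Fiona): course_id=1 -> matches Statistics
  - enrollment 2 (Jack): course_id=1 -> matches Statistics
  - enrollment 3 (Pete): course_id=3 -> matches Databases
  - enrollment 4 (Tina): course_id=NULL, no match -> kept with NULL
  - enrollment 5 (Victor): course_id=2 -> matches Chemistry
  - enrollment 6 (Nate): course_id=4 -> matches Physics
  - enrollment 7 (Julia): course_id=1 -> matches Statistics
All 7 rows appear; 1 has NULL course.

SQL:
SELECT a.student, b.title AS course
FROM enrollments a
LEFT JOIN courses b ON a.course_id = b.id

Result:
student | course    
--------+-----------
Fiona   | Statistics
Jack    | Statistics
Pete    | Databases 
Tina    | NULL      
Victor  | Chemistry 
Nate    | Physics   
Julia   | Statistics
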